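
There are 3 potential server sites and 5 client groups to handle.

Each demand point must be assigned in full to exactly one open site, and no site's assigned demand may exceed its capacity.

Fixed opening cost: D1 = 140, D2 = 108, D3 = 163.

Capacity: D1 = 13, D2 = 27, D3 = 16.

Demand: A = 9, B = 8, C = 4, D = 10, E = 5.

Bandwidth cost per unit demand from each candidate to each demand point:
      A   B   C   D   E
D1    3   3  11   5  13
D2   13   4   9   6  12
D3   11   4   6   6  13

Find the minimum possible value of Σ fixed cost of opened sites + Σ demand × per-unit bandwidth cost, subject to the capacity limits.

Open {D1, D2}; cheapest assignment that respects the capacities:
  D1 (cap 13, load 9): A — cost 9×3 = 27
  D2 (cap 27, load 27): B, C, D, E — cost 8×4 + 4×9 + 10×6 + 5×12 = 188
  Shipping 215, fixed 248 → total 463.
  Any other capacity-feasible assignment to {D1, D2} ships for at least 215.
Compare {D2, D3}: its best feasible assignment gives total 546.
Compare {D1, D2, D3}: its best feasible assignment gives total 614.
Every other set of open sites that can feasibly serve all demand totals ≥ 546 even under its best assignment. Minimum: 463.

463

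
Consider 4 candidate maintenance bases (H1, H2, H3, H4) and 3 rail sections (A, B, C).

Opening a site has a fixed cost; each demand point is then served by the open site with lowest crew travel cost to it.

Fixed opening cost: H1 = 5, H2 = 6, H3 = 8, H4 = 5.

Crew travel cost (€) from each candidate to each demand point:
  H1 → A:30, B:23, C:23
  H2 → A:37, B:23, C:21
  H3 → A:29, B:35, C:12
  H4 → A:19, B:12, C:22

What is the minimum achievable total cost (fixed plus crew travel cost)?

Open {H3, H4}: assign each demand point to its cheapest open site.
  A→H4 19, B→H4 12, C→H3 12
  crew travel cost 43, fixed 13 → total 56.
Compare {H4}: crew travel cost 53 + fixed 5 = 58.
Compare {H1, H3, H4}: crew travel cost 43 + fixed 18 = 61.
Compare {H2, H3, H4}: crew travel cost 43 + fixed 19 = 62.
All other subsets cost ≥ 58. Minimum total cost: 56.

56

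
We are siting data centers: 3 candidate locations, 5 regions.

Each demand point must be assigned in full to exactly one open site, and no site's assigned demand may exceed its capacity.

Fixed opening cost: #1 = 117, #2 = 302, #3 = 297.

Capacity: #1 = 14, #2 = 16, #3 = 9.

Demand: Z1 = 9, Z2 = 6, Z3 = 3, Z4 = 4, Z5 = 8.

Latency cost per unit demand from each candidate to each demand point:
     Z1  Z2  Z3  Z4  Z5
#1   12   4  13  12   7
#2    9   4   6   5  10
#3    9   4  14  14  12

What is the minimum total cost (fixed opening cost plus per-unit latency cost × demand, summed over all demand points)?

618

Open {#1, #2}; cheapest assignment that respects the capacities:
  #1 (cap 14, load 14): Z2, Z5 — cost 6×4 + 8×7 = 80
  #2 (cap 16, load 16): Z1, Z3, Z4 — cost 9×9 + 3×6 + 4×5 = 119
  Shipping 199, fixed 419 → total 618.
  Any other capacity-feasible assignment to {#1, #2} ships for at least 199.
Compare {#1, #2, #3}: its best feasible assignment gives total 915.
Every other set of open sites that can feasibly serve all demand totals ≥ 915 even under its best assignment. Minimum: 618.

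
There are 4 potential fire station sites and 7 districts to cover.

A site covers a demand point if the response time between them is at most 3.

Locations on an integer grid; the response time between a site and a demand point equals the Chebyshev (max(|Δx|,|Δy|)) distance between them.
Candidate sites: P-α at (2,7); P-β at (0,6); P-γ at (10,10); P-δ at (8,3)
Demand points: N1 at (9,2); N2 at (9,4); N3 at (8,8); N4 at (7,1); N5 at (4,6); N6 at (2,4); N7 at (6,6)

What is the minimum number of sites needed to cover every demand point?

Coverage sets (demand points within 3 of each site):
  P-α: {N5, N6}
  P-β: {N6}
  P-γ: {N3}
  P-δ: {N1, N2, N4, N7}
No 2 sites suffice: every size-2 union leaves at least one demand point uncovered.
But {P-α, P-γ, P-δ} covers everything, so the minimum is 3.

3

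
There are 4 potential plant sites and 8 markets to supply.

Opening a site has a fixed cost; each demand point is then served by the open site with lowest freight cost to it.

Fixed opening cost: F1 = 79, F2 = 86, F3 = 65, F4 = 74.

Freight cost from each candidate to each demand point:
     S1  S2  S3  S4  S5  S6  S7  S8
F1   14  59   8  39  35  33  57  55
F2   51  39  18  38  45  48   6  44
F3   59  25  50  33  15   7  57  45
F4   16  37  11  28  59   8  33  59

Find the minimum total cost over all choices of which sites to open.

Open {F3, F4}: assign each demand point to its cheapest open site.
  S1→F4 16, S2→F3 25, S3→F4 11, S4→F4 28, S5→F3 15, S6→F3 7, S7→F4 33, S8→F3 45
  freight cost 180, fixed 139 → total 319.
Compare {F4}: freight cost 251 + fixed 74 = 325.
Compare {F1, F3}: freight cost 204 + fixed 144 = 348.
Compare {F2, F3}: freight cost 199 + fixed 151 = 350.
All other subsets cost ≥ 325. Minimum total cost: 319.

319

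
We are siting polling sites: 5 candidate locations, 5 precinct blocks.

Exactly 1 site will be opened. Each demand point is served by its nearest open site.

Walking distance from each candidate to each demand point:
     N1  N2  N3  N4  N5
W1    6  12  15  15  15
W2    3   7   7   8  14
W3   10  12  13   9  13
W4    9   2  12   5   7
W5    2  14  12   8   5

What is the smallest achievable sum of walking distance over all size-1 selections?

Open {W4}.
  N1→W4 9, N2→W4 2, N3→W4 12, N4→W4 5, N5→W4 7  ⇒ total 35.
Compare {W2}: total 39.
Compare {W5}: total 41.
No size-1 selection does better; minimum is 35.

35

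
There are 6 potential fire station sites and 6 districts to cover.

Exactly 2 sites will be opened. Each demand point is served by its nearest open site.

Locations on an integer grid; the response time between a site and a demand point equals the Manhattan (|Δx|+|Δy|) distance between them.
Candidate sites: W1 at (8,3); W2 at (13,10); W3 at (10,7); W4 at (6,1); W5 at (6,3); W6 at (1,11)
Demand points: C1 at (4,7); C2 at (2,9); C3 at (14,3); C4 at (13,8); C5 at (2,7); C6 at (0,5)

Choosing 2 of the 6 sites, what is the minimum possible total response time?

Open {W2, W6}.
  C1→W6 7, C2→W6 3, C3→W2 8, C4→W2 2, C5→W6 5, C6→W6 7  ⇒ total 32.
Compare {W3, W6}: total 33.
Compare {W1, W6}: total 38.
No size-2 selection does better; minimum is 32.

32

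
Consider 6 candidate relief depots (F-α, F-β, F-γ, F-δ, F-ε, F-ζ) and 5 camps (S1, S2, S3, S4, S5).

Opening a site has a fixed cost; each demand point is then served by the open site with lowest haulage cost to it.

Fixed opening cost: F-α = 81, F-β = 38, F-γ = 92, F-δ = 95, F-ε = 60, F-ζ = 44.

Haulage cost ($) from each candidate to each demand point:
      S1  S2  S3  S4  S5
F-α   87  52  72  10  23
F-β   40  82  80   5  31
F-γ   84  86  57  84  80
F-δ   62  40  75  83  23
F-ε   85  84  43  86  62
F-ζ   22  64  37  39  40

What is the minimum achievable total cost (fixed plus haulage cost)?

241

Open {F-β, F-ζ}: assign each demand point to its cheapest open site.
  S1→F-ζ 22, S2→F-ζ 64, S3→F-ζ 37, S4→F-β 5, S5→F-β 31
  haulage cost 159, fixed 82 → total 241.
Compare {F-ζ}: haulage cost 202 + fixed 44 = 246.
Compare {F-α, F-ζ}: haulage cost 144 + fixed 125 = 269.
Compare {F-β}: haulage cost 238 + fixed 38 = 276.
All other subsets cost ≥ 246. Minimum total cost: 241.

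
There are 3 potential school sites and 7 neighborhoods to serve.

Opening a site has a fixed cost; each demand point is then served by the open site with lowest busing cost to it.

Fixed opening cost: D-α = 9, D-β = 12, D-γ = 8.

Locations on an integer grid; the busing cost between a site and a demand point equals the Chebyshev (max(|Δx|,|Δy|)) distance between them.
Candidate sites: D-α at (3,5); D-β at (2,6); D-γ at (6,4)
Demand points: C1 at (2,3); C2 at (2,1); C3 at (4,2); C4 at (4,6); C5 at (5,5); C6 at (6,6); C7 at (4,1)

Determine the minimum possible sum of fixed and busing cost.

Open {D-γ}: assign each demand point to its cheapest open site.
  C1→D-γ 4, C2→D-γ 4, C3→D-γ 2, C4→D-γ 2, C5→D-γ 1, C6→D-γ 2, C7→D-γ 3
  busing cost 18, fixed 8 → total 26.
Compare {D-α}: busing cost 19 + fixed 9 = 28.
Compare {D-α, D-γ}: busing cost 15 + fixed 17 = 32.
Compare {D-β, D-γ}: busing cost 17 + fixed 20 = 37.
All other subsets cost ≥ 28. Minimum total cost: 26.

26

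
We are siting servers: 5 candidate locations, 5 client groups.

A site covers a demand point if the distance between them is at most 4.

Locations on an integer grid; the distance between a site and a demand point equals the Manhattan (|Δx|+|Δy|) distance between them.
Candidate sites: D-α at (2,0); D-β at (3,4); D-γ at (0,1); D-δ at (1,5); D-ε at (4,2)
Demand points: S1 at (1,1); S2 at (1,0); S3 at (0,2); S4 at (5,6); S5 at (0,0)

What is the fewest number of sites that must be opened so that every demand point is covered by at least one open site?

Coverage sets (demand points within 4 of each site):
  D-α: {S1, S2, S3, S5}
  D-β: {S4}
  D-γ: {S1, S2, S3, S5}
  D-δ: {S1, S3}
  D-ε: {S1, S3}
No single site covers all 5 demand points.
But {D-α, D-β} covers everything, so the minimum is 2.

2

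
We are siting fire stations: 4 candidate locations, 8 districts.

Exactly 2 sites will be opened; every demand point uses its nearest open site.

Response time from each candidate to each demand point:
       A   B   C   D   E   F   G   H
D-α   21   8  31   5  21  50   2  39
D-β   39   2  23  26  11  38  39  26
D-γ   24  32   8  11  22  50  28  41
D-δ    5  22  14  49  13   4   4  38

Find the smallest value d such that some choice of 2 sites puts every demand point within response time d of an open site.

Open {D-β, D-δ}.
  Farthest demand point is D at response time 26 (to D-β); all others are ≤ 26.
With {D-α, D-β} the worst case is 38.
With {D-α, D-δ} the worst case is 38.
No size-2 selection achieves below 26.

26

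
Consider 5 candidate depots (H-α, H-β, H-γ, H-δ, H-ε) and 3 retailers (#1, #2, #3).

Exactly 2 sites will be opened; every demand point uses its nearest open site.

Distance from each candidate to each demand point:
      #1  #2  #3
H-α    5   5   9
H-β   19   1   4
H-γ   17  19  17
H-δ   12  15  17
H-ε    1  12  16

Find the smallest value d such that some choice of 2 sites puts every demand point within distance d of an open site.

Open {H-β, H-ε}.
  Farthest demand point is #3 at distance 4 (to H-β); all others are ≤ 4.
With {H-α, H-β} the worst case is 5.
With {H-α, H-γ} the worst case is 9.
No size-2 selection achieves below 4.

4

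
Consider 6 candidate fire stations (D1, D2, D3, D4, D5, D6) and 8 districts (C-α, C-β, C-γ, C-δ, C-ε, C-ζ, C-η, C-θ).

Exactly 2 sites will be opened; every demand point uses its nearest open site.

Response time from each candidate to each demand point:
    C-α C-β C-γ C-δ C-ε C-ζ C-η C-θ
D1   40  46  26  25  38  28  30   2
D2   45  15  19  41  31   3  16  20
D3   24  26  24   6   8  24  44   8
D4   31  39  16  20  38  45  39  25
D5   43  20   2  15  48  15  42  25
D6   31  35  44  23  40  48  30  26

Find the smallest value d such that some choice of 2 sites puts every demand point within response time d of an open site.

24

Open {D2, D3}.
  Farthest demand point is C-α at response time 24 (to D3); all others are ≤ 24.
With {D1, D3} the worst case is 30.
With {D3, D6} the worst case is 30.
No size-2 selection achieves below 24.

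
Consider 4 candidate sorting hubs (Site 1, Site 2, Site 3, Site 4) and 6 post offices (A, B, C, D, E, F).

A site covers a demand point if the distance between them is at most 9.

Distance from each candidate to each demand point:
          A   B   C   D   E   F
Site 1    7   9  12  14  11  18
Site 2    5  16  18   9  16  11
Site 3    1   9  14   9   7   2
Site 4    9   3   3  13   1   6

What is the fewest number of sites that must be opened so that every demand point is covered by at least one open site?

2

Coverage sets (demand points within 9 of each site):
  Site 1: {A, B}
  Site 2: {A, D}
  Site 3: {A, B, D, E, F}
  Site 4: {A, B, C, E, F}
No single site covers all 6 demand points.
But {Site 2, Site 4} covers everything, so the minimum is 2.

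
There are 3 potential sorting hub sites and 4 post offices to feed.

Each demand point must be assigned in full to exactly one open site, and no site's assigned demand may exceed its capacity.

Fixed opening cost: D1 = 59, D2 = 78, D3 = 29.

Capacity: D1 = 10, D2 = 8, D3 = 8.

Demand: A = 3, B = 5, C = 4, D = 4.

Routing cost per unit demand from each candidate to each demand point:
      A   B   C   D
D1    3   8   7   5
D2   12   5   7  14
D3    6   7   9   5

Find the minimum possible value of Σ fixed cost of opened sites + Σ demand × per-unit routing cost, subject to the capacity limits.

Open {D1, D3}; cheapest assignment that respects the capacities:
  D1 (cap 10, load 8): C, D — cost 4×7 + 4×5 = 48
  D3 (cap 8, load 8): A, B — cost 3×6 + 5×7 = 53
  Shipping 101, fixed 88 → total 189.
  Any other capacity-feasible assignment to {D1, D3} ships for at least 101.
Compare {D2, D3}: its best feasible assignment gives total 224.
Compare {D1, D2}: its best feasible assignment gives total 246.
Every other set of open sites that can feasibly serve all demand totals ≥ 224 even under its best assignment. Minimum: 189.

189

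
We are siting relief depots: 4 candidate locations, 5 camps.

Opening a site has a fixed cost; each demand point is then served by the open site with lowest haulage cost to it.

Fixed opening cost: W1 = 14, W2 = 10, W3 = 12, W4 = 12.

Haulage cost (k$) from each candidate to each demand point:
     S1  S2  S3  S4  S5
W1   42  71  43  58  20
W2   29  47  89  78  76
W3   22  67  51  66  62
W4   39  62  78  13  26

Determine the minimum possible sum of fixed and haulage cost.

188

Open {W1, W2, W4}: assign each demand point to its cheapest open site.
  S1→W2 29, S2→W2 47, S3→W1 43, S4→W4 13, S5→W1 20
  haulage cost 152, fixed 36 → total 188.
Compare {W2, W3, W4}: haulage cost 159 + fixed 34 = 193.
Compare {W1, W2, W3, W4}: haulage cost 145 + fixed 48 = 193.
Compare {W3, W4}: haulage cost 174 + fixed 24 = 198.
All other subsets cost ≥ 193. Minimum total cost: 188.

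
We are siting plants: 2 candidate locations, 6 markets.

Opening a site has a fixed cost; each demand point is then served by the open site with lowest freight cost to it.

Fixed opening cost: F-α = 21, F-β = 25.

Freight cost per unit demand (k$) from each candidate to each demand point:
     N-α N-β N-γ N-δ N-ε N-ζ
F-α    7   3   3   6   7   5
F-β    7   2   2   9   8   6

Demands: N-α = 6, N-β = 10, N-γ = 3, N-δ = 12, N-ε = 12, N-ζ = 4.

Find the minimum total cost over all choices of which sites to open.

278

Open {F-α}: assign each demand point to its cheapest open site.
  N-α→F-α 6×7=42, N-β→F-α 10×3=30, N-γ→F-α 3×3=9, N-δ→F-α 12×6=72, N-ε→F-α 12×7=84, N-ζ→F-α 4×5=20
  freight cost 257, fixed 21 → total 278.
Compare {F-α, F-β}: freight cost 244 + fixed 46 = 290.
Compare {F-β}: freight cost 296 + fixed 25 = 321.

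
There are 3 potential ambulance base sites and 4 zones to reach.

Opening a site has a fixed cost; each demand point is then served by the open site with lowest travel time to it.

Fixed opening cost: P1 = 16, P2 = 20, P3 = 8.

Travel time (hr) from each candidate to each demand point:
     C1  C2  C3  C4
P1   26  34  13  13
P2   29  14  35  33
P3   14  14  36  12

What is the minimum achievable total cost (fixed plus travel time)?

Open {P1, P3}: assign each demand point to its cheapest open site.
  C1→P3 14, C2→P3 14, C3→P1 13, C4→P3 12
  travel time 53, fixed 24 → total 77.
Compare {P3}: travel time 76 + fixed 8 = 84.
Compare {P1, P2, P3}: travel time 53 + fixed 44 = 97.
Compare {P1}: travel time 86 + fixed 16 = 102.
All other subsets cost ≥ 84. Minimum total cost: 77.

77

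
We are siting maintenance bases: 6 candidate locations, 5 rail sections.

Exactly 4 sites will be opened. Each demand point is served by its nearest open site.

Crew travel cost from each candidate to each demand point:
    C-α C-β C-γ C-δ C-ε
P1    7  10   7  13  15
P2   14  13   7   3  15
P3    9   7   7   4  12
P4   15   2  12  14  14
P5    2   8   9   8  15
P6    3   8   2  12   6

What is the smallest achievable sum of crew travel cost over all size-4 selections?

Open {P2, P4, P5, P6}.
  C-α→P5 2, C-β→P4 2, C-γ→P6 2, C-δ→P2 3, C-ε→P6 6  ⇒ total 15.
Compare {P1, P2, P4, P6}: total 16.
Compare {P2, P3, P4, P6}: total 16.
No size-4 selection does better; minimum is 15.

15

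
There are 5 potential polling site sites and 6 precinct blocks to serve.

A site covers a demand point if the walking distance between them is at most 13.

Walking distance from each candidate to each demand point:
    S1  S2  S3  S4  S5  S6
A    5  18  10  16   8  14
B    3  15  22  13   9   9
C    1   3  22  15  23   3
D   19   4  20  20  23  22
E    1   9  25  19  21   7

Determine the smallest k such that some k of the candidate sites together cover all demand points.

Coverage sets (demand points within 13 of each site):
  A: {S1, S3, S5}
  B: {S1, S4, S5, S6}
  C: {S1, S2, S6}
  D: {S2}
  E: {S1, S2, S6}
No 2 sites suffice: every size-2 union leaves at least one demand point uncovered.
But {A, B, C} covers everything, so the minimum is 3.

3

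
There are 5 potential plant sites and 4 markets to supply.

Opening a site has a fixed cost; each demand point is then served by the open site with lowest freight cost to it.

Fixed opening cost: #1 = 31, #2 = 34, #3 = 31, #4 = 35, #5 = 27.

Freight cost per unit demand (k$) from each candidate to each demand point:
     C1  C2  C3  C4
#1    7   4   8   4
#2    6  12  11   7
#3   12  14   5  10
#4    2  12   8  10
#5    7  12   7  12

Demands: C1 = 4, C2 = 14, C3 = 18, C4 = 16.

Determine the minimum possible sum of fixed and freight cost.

300

Open {#1, #3}: assign each demand point to its cheapest open site.
  C1→#1 4×7=28, C2→#1 14×4=56, C3→#3 18×5=90, C4→#1 16×4=64
  freight cost 238, fixed 62 → total 300.
Compare {#1, #3, #4}: freight cost 218 + fixed 97 = 315.
Compare {#1}: freight cost 292 + fixed 31 = 323.
Compare {#1, #3, #5}: freight cost 238 + fixed 89 = 327.
All other subsets cost ≥ 315. Minimum total cost: 300.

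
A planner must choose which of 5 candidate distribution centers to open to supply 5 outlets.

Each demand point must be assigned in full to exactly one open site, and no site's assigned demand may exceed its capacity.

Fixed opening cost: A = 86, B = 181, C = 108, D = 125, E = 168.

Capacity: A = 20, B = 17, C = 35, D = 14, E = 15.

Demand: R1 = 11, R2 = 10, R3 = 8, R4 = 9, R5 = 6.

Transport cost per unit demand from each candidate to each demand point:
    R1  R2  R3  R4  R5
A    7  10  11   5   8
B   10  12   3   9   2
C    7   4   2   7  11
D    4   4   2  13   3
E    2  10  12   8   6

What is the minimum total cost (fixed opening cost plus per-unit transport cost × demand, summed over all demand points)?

420

Open {A, C}; cheapest assignment that respects the capacities:
  A (cap 20, load 15): R4, R5 — cost 9×5 + 6×8 = 93
  C (cap 35, load 29): R1, R2, R3 — cost 11×7 + 10×4 + 8×2 = 133
  Shipping 226, fixed 194 → total 420.
  Any other capacity-feasible assignment to {A, C} ships for at least 226.
Compare {C, D}: its best feasible assignment gives total 447.
Compare {C, E}: its best feasible assignment gives total 483.
Every other set of open sites that can feasibly serve all demand totals ≥ 447 even under its best assignment. Minimum: 420.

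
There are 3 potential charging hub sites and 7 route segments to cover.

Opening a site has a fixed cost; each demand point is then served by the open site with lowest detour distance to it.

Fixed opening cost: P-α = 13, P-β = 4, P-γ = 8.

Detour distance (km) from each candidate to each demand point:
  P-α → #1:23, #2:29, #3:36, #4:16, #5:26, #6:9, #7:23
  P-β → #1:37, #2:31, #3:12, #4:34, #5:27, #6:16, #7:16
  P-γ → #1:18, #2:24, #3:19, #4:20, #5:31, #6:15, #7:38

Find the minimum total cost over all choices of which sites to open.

144

Open {P-β, P-γ}: assign each demand point to its cheapest open site.
  #1→P-γ 18, #2→P-γ 24, #3→P-β 12, #4→P-γ 20, #5→P-β 27, #6→P-γ 15, #7→P-β 16
  detour distance 132, fixed 12 → total 144.
Compare {P-α, P-β, P-γ}: detour distance 121 + fixed 25 = 146.
Compare {P-α, P-β}: detour distance 131 + fixed 17 = 148.
Compare {P-α, P-γ}: detour distance 135 + fixed 21 = 156.
All other subsets cost ≥ 146. Minimum total cost: 144.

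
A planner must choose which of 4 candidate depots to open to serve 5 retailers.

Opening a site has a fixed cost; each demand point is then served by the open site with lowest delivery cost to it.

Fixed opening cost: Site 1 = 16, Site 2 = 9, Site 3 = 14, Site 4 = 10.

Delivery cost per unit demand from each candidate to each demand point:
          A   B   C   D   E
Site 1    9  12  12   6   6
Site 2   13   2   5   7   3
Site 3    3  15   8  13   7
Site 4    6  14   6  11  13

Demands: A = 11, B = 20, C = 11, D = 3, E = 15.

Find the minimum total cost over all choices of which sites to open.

217

Open {Site 2, Site 3}: assign each demand point to its cheapest open site.
  A→Site 3 11×3=33, B→Site 2 20×2=40, C→Site 2 11×5=55, D→Site 2 3×7=21, E→Site 2 15×3=45
  delivery cost 194, fixed 23 → total 217.
Compare {Site 2, Site 3, Site 4}: delivery cost 194 + fixed 33 = 227.
Compare {Site 1, Site 2, Site 3}: delivery cost 191 + fixed 39 = 230.
Compare {Site 1, Site 2, Site 3, Site 4}: delivery cost 191 + fixed 49 = 240.
All other subsets cost ≥ 227. Minimum total cost: 217.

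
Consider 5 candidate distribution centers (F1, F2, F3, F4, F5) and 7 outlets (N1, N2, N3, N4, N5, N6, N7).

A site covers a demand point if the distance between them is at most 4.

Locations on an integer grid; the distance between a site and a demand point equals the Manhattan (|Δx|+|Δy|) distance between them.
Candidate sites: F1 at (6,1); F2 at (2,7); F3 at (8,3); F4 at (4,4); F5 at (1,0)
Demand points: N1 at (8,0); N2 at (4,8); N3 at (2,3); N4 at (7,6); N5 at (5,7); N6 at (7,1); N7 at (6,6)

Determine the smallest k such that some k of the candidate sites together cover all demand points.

Coverage sets (demand points within 4 of each site):
  F1: {N1, N6}
  F2: {N2, N3, N5}
  F3: {N1, N4, N6}
  F4: {N2, N3, N5, N7}
  F5: {N3}
No single site covers all 7 demand points.
But {F3, F4} covers everything, so the minimum is 2.

2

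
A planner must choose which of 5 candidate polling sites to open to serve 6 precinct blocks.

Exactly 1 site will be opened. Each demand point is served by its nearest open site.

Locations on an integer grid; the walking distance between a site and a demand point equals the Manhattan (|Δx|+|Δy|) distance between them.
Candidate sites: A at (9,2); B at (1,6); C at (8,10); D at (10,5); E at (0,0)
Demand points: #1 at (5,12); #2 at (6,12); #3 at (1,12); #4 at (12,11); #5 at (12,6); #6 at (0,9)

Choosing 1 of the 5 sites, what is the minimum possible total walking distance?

Open {C}.
  #1→C 5, #2→C 4, #3→C 9, #4→C 5, #5→C 8, #6→C 9  ⇒ total 40.
Compare {B}: total 58.
Compare {D}: total 64.
No size-1 selection does better; minimum is 40.

40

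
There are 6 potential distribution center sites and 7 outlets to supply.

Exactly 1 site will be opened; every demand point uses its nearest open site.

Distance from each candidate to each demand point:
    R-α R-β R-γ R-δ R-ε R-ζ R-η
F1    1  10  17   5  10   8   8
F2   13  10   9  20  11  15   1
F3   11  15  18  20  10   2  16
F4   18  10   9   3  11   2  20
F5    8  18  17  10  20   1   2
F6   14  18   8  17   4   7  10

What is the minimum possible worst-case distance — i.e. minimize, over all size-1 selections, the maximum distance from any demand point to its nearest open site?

Open {F1}.
  Farthest demand point is R-γ at distance 17 (to F1); all others are ≤ 17.
With {F6} the worst case is 18.
With {F2} the worst case is 20.
No size-1 selection achieves below 17.

17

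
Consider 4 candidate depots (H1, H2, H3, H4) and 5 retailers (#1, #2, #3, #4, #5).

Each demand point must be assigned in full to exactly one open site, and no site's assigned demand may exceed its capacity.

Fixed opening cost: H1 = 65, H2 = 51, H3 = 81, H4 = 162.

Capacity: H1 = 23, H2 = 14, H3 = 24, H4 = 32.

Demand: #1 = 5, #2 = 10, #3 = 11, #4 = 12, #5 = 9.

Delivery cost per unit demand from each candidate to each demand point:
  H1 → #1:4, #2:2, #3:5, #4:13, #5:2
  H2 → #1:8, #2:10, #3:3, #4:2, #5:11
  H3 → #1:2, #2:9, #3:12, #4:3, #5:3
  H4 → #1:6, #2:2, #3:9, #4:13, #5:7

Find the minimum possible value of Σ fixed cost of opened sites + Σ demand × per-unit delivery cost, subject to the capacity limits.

Open {H1, H2, H3}; cheapest assignment that respects the capacities:
  H1 (cap 23, load 19): #2, #5 — cost 10×2 + 9×2 = 38
  H2 (cap 14, load 11): #3 — cost 11×3 = 33
  H3 (cap 24, load 17): #1, #4 — cost 5×2 + 12×3 = 46
  Shipping 117, fixed 197 → total 314.
  Any other capacity-feasible assignment to {H1, H2, H3} ships for at least 117.
Compare {H1, H2, H4}: its best feasible assignment gives total 425.
Compare {H2, H3, H4}: its best feasible assignment gives total 440.
Every other set of open sites that can feasibly serve all demand totals ≥ 425 even under its best assignment. Minimum: 314.

314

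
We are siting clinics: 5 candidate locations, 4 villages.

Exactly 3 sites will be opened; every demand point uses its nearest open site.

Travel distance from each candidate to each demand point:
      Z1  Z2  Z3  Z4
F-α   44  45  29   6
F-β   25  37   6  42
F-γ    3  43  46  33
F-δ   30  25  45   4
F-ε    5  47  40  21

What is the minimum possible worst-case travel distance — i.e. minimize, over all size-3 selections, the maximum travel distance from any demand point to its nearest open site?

25

Open {F-α, F-β, F-δ}.
  Farthest demand point is Z1 at travel distance 25 (to F-β); all others are ≤ 25.
With {F-β, F-γ, F-δ} the worst case is 25.
With {F-β, F-δ, F-ε} the worst case is 25.
No size-3 selection achieves below 25.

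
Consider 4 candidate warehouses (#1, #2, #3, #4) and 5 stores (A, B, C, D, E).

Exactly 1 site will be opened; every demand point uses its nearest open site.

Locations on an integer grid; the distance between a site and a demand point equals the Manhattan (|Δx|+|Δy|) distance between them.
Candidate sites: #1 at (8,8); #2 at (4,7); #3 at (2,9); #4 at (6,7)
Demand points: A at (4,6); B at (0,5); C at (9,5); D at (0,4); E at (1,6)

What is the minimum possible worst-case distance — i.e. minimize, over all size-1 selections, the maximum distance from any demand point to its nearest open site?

7

Open {#2}.
  Farthest demand point is C at distance 7 (to #2); all others are ≤ 7.
With {#4} the worst case is 9.
With {#3} the worst case is 11.
No size-1 selection achieves below 7.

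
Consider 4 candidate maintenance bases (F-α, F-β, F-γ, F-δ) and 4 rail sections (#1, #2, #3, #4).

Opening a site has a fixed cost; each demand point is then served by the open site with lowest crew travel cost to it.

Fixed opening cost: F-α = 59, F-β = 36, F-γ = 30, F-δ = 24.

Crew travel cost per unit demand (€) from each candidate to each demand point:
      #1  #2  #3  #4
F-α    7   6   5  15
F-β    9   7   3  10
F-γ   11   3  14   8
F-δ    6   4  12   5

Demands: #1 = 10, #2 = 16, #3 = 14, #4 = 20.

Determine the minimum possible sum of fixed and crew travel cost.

326

Open {F-β, F-δ}: assign each demand point to its cheapest open site.
  #1→F-δ 10×6=60, #2→F-δ 16×4=64, #3→F-β 14×3=42, #4→F-δ 20×5=100
  crew travel cost 266, fixed 60 → total 326.
Compare {F-β, F-γ, F-δ}: crew travel cost 250 + fixed 90 = 340.
Compare {F-α, F-δ}: crew travel cost 294 + fixed 83 = 377.
Compare {F-α, F-β, F-δ}: crew travel cost 266 + fixed 119 = 385.
All other subsets cost ≥ 340. Minimum total cost: 326.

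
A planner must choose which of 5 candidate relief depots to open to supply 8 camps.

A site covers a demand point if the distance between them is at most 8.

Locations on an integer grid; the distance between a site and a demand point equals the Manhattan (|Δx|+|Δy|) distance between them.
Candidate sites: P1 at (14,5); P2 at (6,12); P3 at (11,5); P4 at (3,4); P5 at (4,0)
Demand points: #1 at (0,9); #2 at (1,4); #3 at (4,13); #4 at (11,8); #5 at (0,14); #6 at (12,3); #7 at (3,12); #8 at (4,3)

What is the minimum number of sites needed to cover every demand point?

Coverage sets (demand points within 8 of each site):
  P1: {#4, #6}
  P2: {#3, #5, #7}
  P3: {#4, #6}
  P4: {#1, #2, #7, #8}
  P5: {#2, #8}
No 2 sites suffice: every size-2 union leaves at least one demand point uncovered.
But {P1, P2, P4} covers everything, so the minimum is 3.

3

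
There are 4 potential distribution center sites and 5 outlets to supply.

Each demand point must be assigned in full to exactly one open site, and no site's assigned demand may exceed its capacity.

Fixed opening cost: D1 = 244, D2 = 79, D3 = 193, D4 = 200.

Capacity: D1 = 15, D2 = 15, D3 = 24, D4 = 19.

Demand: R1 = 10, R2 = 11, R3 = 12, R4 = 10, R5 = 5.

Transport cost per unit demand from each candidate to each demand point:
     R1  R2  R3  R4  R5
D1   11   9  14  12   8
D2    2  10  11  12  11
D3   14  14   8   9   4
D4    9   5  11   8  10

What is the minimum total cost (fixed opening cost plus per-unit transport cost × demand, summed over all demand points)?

Open {D2, D3, D4}; cheapest assignment that respects the capacities:
  D2 (cap 15, load 10): R1 — cost 10×2 = 20
  D3 (cap 24, load 22): R3, R4 — cost 12×8 + 10×9 = 186
  D4 (cap 19, load 16): R2, R5 — cost 11×5 + 5×10 = 105
  Shipping 311, fixed 472 → total 783.
  Any other capacity-feasible assignment to {D2, D3, D4} ships for at least 311.
Compare {D1, D2, D3}: its best feasible assignment gives total 876.
Compare {D1, D2, D3, D4}: its best feasible assignment gives total 1017.
Every other set of open sites that can feasibly serve all demand totals ≥ 876 even under its best assignment. Minimum: 783.

783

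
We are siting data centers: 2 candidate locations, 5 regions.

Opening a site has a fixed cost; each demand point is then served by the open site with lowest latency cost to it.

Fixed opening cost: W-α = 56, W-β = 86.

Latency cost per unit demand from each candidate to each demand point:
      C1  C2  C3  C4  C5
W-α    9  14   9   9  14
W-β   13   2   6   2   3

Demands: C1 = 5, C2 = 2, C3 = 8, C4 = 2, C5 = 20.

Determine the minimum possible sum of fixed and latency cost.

Open {W-β}: assign each demand point to its cheapest open site.
  C1→W-β 5×13=65, C2→W-β 2×2=4, C3→W-β 8×6=48, C4→W-β 2×2=4, C5→W-β 20×3=60
  latency cost 181, fixed 86 → total 267.
Compare {W-α, W-β}: latency cost 161 + fixed 142 = 303.
Compare {W-α}: latency cost 443 + fixed 56 = 499.

267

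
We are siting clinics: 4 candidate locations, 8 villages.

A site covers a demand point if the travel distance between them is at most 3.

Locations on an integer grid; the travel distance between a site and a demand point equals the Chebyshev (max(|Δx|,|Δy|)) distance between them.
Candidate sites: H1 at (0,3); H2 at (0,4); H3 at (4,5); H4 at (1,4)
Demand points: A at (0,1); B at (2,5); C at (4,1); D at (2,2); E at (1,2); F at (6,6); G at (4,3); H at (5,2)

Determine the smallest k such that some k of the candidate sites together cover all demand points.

2

Coverage sets (demand points within 3 of each site):
  H1: {A, B, D, E}
  H2: {A, B, D, E}
  H3: {B, D, E, F, G, H}
  H4: {A, B, C, D, E, G}
No single site covers all 8 demand points.
But {H3, H4} covers everything, so the minimum is 2.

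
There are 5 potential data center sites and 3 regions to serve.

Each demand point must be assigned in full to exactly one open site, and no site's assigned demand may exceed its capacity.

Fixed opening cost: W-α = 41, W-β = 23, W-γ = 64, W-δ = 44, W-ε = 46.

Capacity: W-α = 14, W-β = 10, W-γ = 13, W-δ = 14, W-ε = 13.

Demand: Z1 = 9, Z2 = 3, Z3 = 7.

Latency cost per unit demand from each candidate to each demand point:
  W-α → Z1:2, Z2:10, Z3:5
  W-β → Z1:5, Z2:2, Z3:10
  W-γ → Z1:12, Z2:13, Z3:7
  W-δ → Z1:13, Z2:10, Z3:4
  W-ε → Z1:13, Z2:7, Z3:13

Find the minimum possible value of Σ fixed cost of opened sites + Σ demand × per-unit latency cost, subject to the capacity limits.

158

Open {W-α, W-β}; cheapest assignment that respects the capacities:
  W-α (cap 14, load 9): Z1 — cost 9×2 = 18
  W-β (cap 10, load 10): Z2, Z3 — cost 3×2 + 7×10 = 76
  Shipping 94, fixed 64 → total 158.
  Any other capacity-feasible assignment to {W-α, W-β} ships for at least 94.
Compare {W-α, W-β, W-δ}: its best feasible assignment gives total 160.
Compare {W-α, W-δ}: its best feasible assignment gives total 161.
Every other set of open sites that can feasibly serve all demand totals ≥ 160 even under its best assignment. Minimum: 158.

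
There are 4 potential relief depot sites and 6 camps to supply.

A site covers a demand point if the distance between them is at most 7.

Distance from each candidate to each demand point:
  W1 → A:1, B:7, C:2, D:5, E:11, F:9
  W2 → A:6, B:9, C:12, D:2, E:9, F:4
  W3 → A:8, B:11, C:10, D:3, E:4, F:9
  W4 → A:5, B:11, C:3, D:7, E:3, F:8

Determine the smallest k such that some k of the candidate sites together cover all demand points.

Coverage sets (demand points within 7 of each site):
  W1: {A, B, C, D}
  W2: {A, D, F}
  W3: {D, E}
  W4: {A, C, D, E}
No 2 sites suffice: every size-2 union leaves at least one demand point uncovered.
But {W1, W2, W3} covers everything, so the minimum is 3.

3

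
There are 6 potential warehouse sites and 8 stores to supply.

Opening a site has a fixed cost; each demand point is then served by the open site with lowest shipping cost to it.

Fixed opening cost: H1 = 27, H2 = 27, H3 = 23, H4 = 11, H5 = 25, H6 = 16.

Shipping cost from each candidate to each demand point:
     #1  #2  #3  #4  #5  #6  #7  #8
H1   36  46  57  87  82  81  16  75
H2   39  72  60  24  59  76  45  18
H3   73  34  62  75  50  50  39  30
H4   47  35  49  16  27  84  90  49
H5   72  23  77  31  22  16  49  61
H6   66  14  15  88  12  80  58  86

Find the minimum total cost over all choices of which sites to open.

246

Open {H1, H2, H5, H6}: assign each demand point to its cheapest open site.
  #1→H1 36, #2→H6 14, #3→H6 15, #4→H2 24, #5→H6 12, #6→H5 16, #7→H1 16, #8→H2 18
  shipping cost 151, fixed 95 → total 246.
Compare {H1, H2, H4, H5, H6}: shipping cost 143 + fixed 106 = 249.
Compare {H2, H5, H6}: shipping cost 183 + fixed 68 = 251.
Compare {H1, H4, H5, H6}: shipping cost 174 + fixed 79 = 253.
All other subsets cost ≥ 249. Minimum total cost: 246.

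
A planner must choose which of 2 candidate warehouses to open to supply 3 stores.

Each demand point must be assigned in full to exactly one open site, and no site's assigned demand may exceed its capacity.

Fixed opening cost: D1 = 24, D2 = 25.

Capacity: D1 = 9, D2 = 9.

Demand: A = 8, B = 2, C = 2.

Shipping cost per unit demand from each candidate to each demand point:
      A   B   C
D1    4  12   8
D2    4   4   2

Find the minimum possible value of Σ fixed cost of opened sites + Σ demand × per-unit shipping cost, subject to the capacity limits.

93

Open {D1, D2}; cheapest assignment that respects the capacities:
  D1 (cap 9, load 8): A — cost 8×4 = 32
  D2 (cap 9, load 4): B, C — cost 2×4 + 2×2 = 12
  Shipping 44, fixed 49 → total 93.
  Any other capacity-feasible assignment to {D1, D2} ships for at least 44.
Total demand is 12 and no other set of sites has combined capacity ≥ 12, so {D1, D2} is the only feasible choice of open sites. Minimum: 93.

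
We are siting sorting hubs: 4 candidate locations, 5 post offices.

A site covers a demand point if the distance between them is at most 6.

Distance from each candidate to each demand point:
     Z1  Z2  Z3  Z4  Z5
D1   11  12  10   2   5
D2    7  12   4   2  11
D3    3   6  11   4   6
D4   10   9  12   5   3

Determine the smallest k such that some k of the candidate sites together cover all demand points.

Coverage sets (demand points within 6 of each site):
  D1: {Z4, Z5}
  D2: {Z3, Z4}
  D3: {Z1, Z2, Z4, Z5}
  D4: {Z4, Z5}
No single site covers all 5 demand points.
But {D2, D3} covers everything, so the minimum is 2.

2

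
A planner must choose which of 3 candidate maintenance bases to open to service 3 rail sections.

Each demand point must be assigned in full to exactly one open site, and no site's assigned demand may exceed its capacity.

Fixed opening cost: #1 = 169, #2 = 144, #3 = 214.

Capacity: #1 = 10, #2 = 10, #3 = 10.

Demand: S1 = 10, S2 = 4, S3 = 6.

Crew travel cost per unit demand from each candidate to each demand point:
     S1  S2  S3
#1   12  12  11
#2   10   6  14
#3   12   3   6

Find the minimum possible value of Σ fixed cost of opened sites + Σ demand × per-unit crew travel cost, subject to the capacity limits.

Open {#2, #3}; cheapest assignment that respects the capacities:
  #2 (cap 10, load 10): S1 — cost 10×10 = 100
  #3 (cap 10, load 10): S2, S3 — cost 4×3 + 6×6 = 48
  Shipping 148, fixed 358 → total 506.
  Any other capacity-feasible assignment to {#2, #3} ships for at least 148.
Compare {#1, #2}: its best feasible assignment gives total 527.
Compare {#1, #3}: its best feasible assignment gives total 551.
Every other set of open sites that can feasibly serve all demand totals ≥ 527 even under its best assignment. Minimum: 506.

506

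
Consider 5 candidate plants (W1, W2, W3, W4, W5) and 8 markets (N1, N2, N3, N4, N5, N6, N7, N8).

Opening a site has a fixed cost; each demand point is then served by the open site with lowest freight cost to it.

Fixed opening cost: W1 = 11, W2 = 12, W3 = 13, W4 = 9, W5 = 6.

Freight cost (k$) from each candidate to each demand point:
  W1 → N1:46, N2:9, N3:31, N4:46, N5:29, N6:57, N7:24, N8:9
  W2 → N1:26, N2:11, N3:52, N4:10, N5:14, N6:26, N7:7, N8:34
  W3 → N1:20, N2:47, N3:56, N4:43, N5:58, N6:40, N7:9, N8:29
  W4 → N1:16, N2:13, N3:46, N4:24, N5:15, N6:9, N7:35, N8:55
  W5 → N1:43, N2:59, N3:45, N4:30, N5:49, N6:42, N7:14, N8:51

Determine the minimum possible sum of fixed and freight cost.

137

Open {W1, W2, W4}: assign each demand point to its cheapest open site.
  N1→W4 16, N2→W1 9, N3→W1 31, N4→W2 10, N5→W2 14, N6→W4 9, N7→W2 7, N8→W1 9
  freight cost 105, fixed 32 → total 137.
Compare {W1, W2, W4, W5}: freight cost 105 + fixed 38 = 143.
Compare {W1, W2, W3, W4}: freight cost 105 + fixed 45 = 150.
Compare {W1, W4, W5}: freight cost 127 + fixed 26 = 153.
All other subsets cost ≥ 143. Minimum total cost: 137.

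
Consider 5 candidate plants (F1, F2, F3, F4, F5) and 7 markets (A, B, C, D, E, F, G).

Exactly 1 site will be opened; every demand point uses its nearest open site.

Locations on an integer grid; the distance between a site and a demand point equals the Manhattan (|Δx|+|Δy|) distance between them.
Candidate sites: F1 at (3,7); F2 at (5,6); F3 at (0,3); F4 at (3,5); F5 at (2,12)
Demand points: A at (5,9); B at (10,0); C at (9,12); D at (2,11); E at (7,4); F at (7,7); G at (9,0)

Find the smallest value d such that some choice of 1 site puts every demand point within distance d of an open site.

11

Open {F2}.
  Farthest demand point is B at distance 11 (to F2); all others are ≤ 11.
With {F4} the worst case is 13.
With {F1} the worst case is 14.
No size-1 selection achieves below 11.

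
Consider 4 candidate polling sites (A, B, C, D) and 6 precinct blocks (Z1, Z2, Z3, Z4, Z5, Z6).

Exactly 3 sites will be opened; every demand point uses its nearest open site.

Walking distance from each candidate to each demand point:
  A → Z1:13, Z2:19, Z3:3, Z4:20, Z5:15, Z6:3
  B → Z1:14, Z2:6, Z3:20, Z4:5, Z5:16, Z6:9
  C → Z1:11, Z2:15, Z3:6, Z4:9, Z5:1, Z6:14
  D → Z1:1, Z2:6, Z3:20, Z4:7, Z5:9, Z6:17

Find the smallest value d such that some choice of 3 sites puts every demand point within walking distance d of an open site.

Open {A, C, D}.
  Farthest demand point is Z4 at walking distance 7 (to D); all others are ≤ 7.
With {A, B, D} the worst case is 9.
With {B, C, D} the worst case is 9.
No size-3 selection achieves below 7.

7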